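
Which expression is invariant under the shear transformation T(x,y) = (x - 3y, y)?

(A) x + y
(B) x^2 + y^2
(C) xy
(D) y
D

Under the shear T(x,y) = (x - 3y, y):
Substitute the transformed coordinates into each option and compare with the original:
(A) x + y  ->  (x - 3y) + (y) = x - 2y   [differs from x + y: not invariant]
(B) x^2 + y^2  ->  (x - 3y)^2 + (y)^2 = x^2 - 6xy + 10y^2   [differs from x^2 + y^2: not invariant]
(C) xy  ->  (x - 3y)(y) = xy - 3y^2   [differs from xy: not invariant]
(D) y  ->  (y) = y   [equals y: invariant]

Only option (D), y, is unchanged by the transformation.
A horizontal shear moves points parallel to the x-axis, so the y-coordinate (and any function of y alone) is unchanged.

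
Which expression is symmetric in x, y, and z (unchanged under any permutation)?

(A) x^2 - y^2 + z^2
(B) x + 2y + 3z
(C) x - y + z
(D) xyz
D

A symmetric expression is unchanged when the variables are permuted; here the transformation to test is the swap (x, y) -> (y, x).
A symmetric expression must survive every permutation; the single swap x <-> y already eliminates the distractors, and the keyed expression is also unchanged by x <-> z and y <-> z (each variable enters it in exactly the same way).
Substitute the transformed coordinates into each option and compare with the original:
(A) x^2 - y^2 + z^2  ->  (y)^2 - (x)^2 + z^2 = -x^2 + y^2 + z^2   [differs from x^2 - y^2 + z^2: not invariant]
(B) x + 2y + 3z  ->  (y) + 2(x) + 3z = 2x + y + 3z   [differs from x + 2y + 3z: not invariant]
(C) x - y + z  ->  (y) - (x) + z = -x + y + z   [differs from x - y + z: not invariant]
(D) xyz  ->  (y)(x)z = xyz   [equals xyz: invariant]

Only option (D), xyz, is unchanged by the transformation.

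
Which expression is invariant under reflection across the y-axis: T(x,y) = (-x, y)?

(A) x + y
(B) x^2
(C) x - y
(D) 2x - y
B

The map is reflection across the y-axis: T(x,y) = (-x, y).
Substitute the transformed coordinates into each option and compare with the original:
(A) x + y  ->  (-x) + (y) = -x + y   [differs from x + y: not invariant]
(B) x^2  ->  (-x)^2 = x^2   [equals x^2: invariant]
(C) x - y  ->  (-x) - (y) = -x - y   [differs from x - y: not invariant]
(D) 2x - y  ->  2(-x) - (y) = -2x - y   [differs from 2x - y: not invariant]

Only option (B), x^2, is unchanged by the transformation.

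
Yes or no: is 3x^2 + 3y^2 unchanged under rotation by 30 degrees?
Yes

Applying rotation by 30 degrees: x' = x*cos(30 degrees) - y*sin(30 degrees) = sqrt(3)x/2 - y/2, y' = x*sin(30 degrees) + y*cos(30 degrees) = x/2 + sqrt(3)y/2

Substituting into 3x^2 + 3y^2:
3(sqrt(3)x/2 - y/2)^2 + 3(x/2 + sqrt(3)y/2)^2
= 3x^2 + 3y^2

This equals the original expression 3x^2 + 3y^2, so it IS invariant.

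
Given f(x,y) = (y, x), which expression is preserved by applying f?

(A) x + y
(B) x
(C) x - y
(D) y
A

For f(x,y) = (y, x):
After applying f: x' = y, y' = x. So x' + y' = y + x = x + y.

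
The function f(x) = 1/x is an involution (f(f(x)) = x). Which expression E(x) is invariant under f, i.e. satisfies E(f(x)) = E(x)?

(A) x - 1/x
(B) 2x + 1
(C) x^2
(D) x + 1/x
D

Replace x by f(x) = 1/x in each option and simplify. As a quick numerical cross-check, also compare E(4) with E(f(4)) = E(1/4).

(A) x - 1/x  ->  (1/x) - 1/(1/x) = -x + 1/x; check: E(4) = 15/4 but E(1/4) = -15/4.   [not invariant]
(B) 2x + 1  ->  2(1/x) + 1 = (x + 2)/x; check: E(4) = 9 but E(1/4) = 3/2.   [not invariant]
(C) x^2  ->  (1/x)^2 = x^(-2); check: E(4) = 16 but E(1/4) = 1/16.   [not invariant]
(D) x + 1/x  ->  (1/x) + 1/(1/x), which simplifies back to x + 1/x; check: E(4) = 17/4, E(1/4) = 17/4.   [invariant]

Only (D) is unchanged. E is symmetric under swapping x with f(x) = 1/x, which is exactly what an involution does.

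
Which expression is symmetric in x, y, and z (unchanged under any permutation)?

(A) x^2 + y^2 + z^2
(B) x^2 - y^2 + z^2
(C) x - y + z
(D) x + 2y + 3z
A

A symmetric expression is unchanged when the variables are permuted; here the transformation to test is the swap (x, y) -> (y, x).
A symmetric expression must survive every permutation; the single swap x <-> y already eliminates the distractors, and the keyed expression is also unchanged by x <-> z and y <-> z (each variable enters it in exactly the same way).
Substitute the transformed coordinates into each option and compare with the original:
(A) x^2 + y^2 + z^2  ->  (y)^2 + (x)^2 + z^2 = x^2 + y^2 + z^2   [equals x^2 + y^2 + z^2: invariant]
(B) x^2 - y^2 + z^2  ->  (y)^2 - (x)^2 + z^2 = -x^2 + y^2 + z^2   [differs from x^2 - y^2 + z^2: not invariant]
(C) x - y + z  ->  (y) - (x) + z = -x + y + z   [differs from x - y + z: not invariant]
(D) x + 2y + 3z  ->  (y) + 2(x) + 3z = 2x + y + 3z   [differs from x + 2y + 3z: not invariant]

Only option (A), x^2 + y^2 + z^2, is unchanged by the transformation.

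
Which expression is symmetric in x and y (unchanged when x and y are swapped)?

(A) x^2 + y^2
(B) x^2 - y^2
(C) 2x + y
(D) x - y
A

A symmetric expression is unchanged when the variables are permuted; here the transformation to test is the swap (x, y) -> (y, x).
Substitute the transformed coordinates into each option and compare with the original:
(A) x^2 + y^2  ->  (y)^2 + (x)^2 = x^2 + y^2   [equals x^2 + y^2: invariant]
(B) x^2 - y^2  ->  (y)^2 - (x)^2 = -x^2 + y^2   [differs from x^2 - y^2: not invariant]
(C) 2x + y  ->  2(y) + (x) = x + 2y   [differs from 2x + y: not invariant]
(D) x - y  ->  (y) - (x) = -x + y   [differs from x - y: not invariant]

Only option (A), x^2 + y^2, is unchanged by the transformation.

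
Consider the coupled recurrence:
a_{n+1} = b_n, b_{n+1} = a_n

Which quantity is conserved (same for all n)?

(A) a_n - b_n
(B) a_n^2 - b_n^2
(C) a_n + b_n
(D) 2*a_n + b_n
C

Replace a_n by a_{n+1} = b_n and b_n by b_{n+1} = a_n in each option and simplify:
(A) a_n - b_n  ->  (b_n) - (a_n) = -a_n + b_n   [not conserved]
(B) a_n^2 - b_n^2  ->  (b_n)^2 - (a_n)^2 = -a_n^2 + b_n^2   [not conserved]
(C) a_n + b_n  ->  (b_n) + (a_n) = a_n + b_n   [conserved]
(D) 2*a_n + b_n  ->  2*(b_n) + (a_n) = a_n + 2*b_n   [not conserved]

Only (C) a_n + b_n returns to itself after one step, so it is the conserved quantity.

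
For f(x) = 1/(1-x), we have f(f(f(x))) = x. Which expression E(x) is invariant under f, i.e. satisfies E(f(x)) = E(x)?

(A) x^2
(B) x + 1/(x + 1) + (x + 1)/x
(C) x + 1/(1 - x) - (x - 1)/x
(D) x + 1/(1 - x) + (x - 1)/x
D

Replace x by f(x) = 1/(1 - x) in each option and simplify. As a quick numerical cross-check, also compare E(3) with E(f(3)) = E(-1/2).

(A) x^2  ->  (1/(1 - x))^2 = (x - 1)^(-2); check: E(3) = 9 but E(-1/2) = 1/4.   [not invariant]
(B) x + 1/(x + 1) + (x + 1)/x  ->  (1/(1 - x)) + 1/((1/(1 - x)) + 1) + ((1/(1 - x)) + 1)/(1/(1 - x)) = (-x^3 + 6x^2 - 11x + 7)/(x^2 - 3x + 2); check: E(3) = 55/12 but E(-1/2) = 1/2.   [not invariant]
(C) x + 1/(1 - x) - (x - 1)/x  ->  (1/(1 - x)) + 1/(1 - (1/(1 - x))) - ((1/(1 - x)) - 1)/(1/(1 - x)) = (x^2(1 - x) - x + (x - 1)^2)/(x(x - 1)); check: E(3) = 11/6 but E(-1/2) = -17/6.   [not invariant]
(D) x + 1/(1 - x) + (x - 1)/x  ->  (1/(1 - x)) + 1/(1 - (1/(1 - x))) + ((1/(1 - x)) - 1)/(1/(1 - x)), which simplifies back to x + 1/(1 - x) + (x - 1)/x; check: E(3) = 19/6, E(-1/2) = 19/6.   [invariant]

Only (D) is unchanged. Indeed f(f(x)) = 1/(1 - 1/(1-x)) = (1-x)/(-x) = (x-1)/x, so E(x) = x + f(x) + f(f(x)) is the sum over the whole 3-cycle; applying f just permutes the three terms cyclically (x -> f(x) -> f(f(x)) -> x), leaving the sum unchanged.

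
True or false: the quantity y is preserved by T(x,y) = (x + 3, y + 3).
False

Substitute T(x,y) = (x + 3, y + 3) into the expression and compare with the original.

Original: y
After applying T: (y + 3) = y + 3

This differs from the original y (difference: 3), so the expression is NOT invariant.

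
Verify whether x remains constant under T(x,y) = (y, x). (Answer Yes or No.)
No

Substitute T(x,y) = (y, x) into the expression and compare with the original.

Original: x
After applying T: (y) = y

This differs from the original x (difference: -x + y), so the expression is NOT invariant.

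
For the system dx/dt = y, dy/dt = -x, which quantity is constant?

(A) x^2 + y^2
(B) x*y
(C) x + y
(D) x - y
A

A first integral I satisfies dI/dt = 0 along every solution. Differentiate each option and use the equation of motion:
(A) d/dt[x^2 + y^2] = 2x*dx/dt + 2y*dy/dt = 2x*y + 2y*(-x) = 0
(B) d/dt[x*y] = (dx/dt)y + x(dy/dt) = y^2 - x^2, not identically 0
(C) d/dt[x + y] = y + (-x) = y - x, not identically 0
(D) d/dt[x - y] = y - (-x) = x + y, not identically 0

Only (A) has zero time-derivative. So x^2 + y^2 (the squared radius; trajectories are circles) is the conserved quantity.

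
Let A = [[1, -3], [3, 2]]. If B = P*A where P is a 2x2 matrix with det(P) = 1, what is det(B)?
11

By the multiplicative property of determinants, det(B) = det(P*A) = det(P) * det(A) = det(A),
so the determinant is invariant under multiplication by any determinant-1 matrix; we just need det(A).

det(A) = (1)(2) - (-3)(3) = 2 - (-9) = 11

Therefore det(B) = 1 * 11 = 11.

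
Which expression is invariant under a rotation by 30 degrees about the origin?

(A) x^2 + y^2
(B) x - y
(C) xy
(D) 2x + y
A

A rotation by 30 degrees sends (x, y) to (sqrt(3)x/2 - y/2, x/2 + sqrt(3)y/2).
Substitute the transformed coordinates into each option and compare with the original:
(A) x^2 + y^2  ->  (sqrt(3)x/2 - y/2)^2 + (x/2 + sqrt(3)y/2)^2 = x^2 + y^2   [equals x^2 + y^2: invariant]
(B) x - y  ->  (sqrt(3)x/2 - y/2) - (x/2 + sqrt(3)y/2) = -x/2 + sqrt(3)x/2 - sqrt(3)y/2 - y/2   [differs from x - y: not invariant]
(C) xy  ->  (sqrt(3)x/2 - y/2)(x/2 + sqrt(3)y/2) = sqrt(3)x^2/4 + xy/2 - sqrt(3)y^2/4   [differs from xy: not invariant]
(D) 2x + y  ->  2(sqrt(3)x/2 - y/2) + (x/2 + sqrt(3)y/2) = x/2 + sqrt(3)x - y + sqrt(3)y/2   [differs from 2x + y: not invariant]

Only option (A), x^2 + y^2, is unchanged by the transformation.
Geometrically, x^2 + y^2 is the squared distance from the origin, which every rotation about the origin preserves.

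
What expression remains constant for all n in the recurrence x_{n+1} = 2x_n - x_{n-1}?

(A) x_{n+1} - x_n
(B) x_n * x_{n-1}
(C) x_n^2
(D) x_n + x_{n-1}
A

For the recurrence x_{n+1} = 2x_n - x_{n-1}:

If x_{n+1} = 2x_n - x_{n-1}, then:
x_{n+1} - x_n = x_n - x_{n-1}
The first difference is constant throughout the sequence.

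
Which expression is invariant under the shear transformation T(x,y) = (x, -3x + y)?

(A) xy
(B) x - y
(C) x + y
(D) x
D

Under the shear T(x,y) = (x, -3x + y):
Substitute the transformed coordinates into each option and compare with the original:
(A) xy  ->  (x)(-3x + y) = -3x^2 + xy   [differs from xy: not invariant]
(B) x - y  ->  (x) - (-3x + y) = 4x - y   [differs from x - y: not invariant]
(C) x + y  ->  (x) + (-3x + y) = -2x + y   [differs from x + y: not invariant]
(D) x  ->  (x) = x   [equals x: invariant]

Only option (D), x, is unchanged by the transformation.
A vertical shear moves points parallel to the y-axis, so the x-coordinate (and any function of x alone) is unchanged.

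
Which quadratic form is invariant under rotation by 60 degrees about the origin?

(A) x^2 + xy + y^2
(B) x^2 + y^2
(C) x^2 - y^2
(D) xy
B

Rotation by 60 degrees sends (x, y) to (x/2 - sqrt(3)y/2, sqrt(3)x/2 + y/2).
Substitute the transformed coordinates into each option and compare with the original:
(A) x^2 + xy + y^2  ->  (x/2 - sqrt(3)y/2)^2 + (x/2 - sqrt(3)y/2)(sqrt(3)x/2 + y/2) + (sqrt(3)x/2 + y/2)^2 = sqrt(3)x^2/4 + x^2 - xy/2 - sqrt(3)y^2/4 + y^2   [differs from x^2 + xy + y^2: not invariant]
(B) x^2 + y^2  ->  (x/2 - sqrt(3)y/2)^2 + (sqrt(3)x/2 + y/2)^2 = x^2 + y^2   [equals x^2 + y^2: invariant]
(C) x^2 - y^2  ->  (x/2 - sqrt(3)y/2)^2 - (sqrt(3)x/2 + y/2)^2 = -x^2/2 - sqrt(3)xy + y^2/2   [differs from x^2 - y^2: not invariant]
(D) xy  ->  (x/2 - sqrt(3)y/2)(sqrt(3)x/2 + y/2) = sqrt(3)x^2/4 - xy/2 - sqrt(3)y^2/4   [differs from xy: not invariant]

Only option (B), x^2 + y^2, is unchanged by the transformation.
x^2 + y^2 is the squared distance from the origin, which rotations preserve.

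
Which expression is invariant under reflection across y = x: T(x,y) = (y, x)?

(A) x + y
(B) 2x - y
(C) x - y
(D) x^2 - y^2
A

The map is reflection across y = x: T(x,y) = (y, x).
Substitute the transformed coordinates into each option and compare with the original:
(A) x + y  ->  (y) + (x) = x + y   [equals x + y: invariant]
(B) 2x - y  ->  2(y) - (x) = -x + 2y   [differs from 2x - y: not invariant]
(C) x - y  ->  (y) - (x) = -x + y   [differs from x - y: not invariant]
(D) x^2 - y^2  ->  (y)^2 - (x)^2 = -x^2 + y^2   [differs from x^2 - y^2: not invariant]

Only option (A), x + y, is unchanged by the transformation.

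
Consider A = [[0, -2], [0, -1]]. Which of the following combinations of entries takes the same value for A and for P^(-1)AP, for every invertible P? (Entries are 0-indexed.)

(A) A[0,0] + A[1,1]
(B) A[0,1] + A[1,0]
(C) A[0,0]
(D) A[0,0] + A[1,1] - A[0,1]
A

A[0,0] + A[1,1] is the trace of A. By the cyclic property of the trace, tr(P^(-1)AP) = tr(APP^(-1)) = tr(A), so it is the same for every matrix similar to A.

The other combinations are not similarity invariants. For example, take P = [[1, 1], [1, 2]] (det P = 1), so P^(-1) = [[2, -1], [-1, 1]] and
B = P^(-1)AP = [[-3, -6], [1, 2]].
Evaluating each option on A and on B:
(A) A[0,0] + A[1,1]: -1 for A, -1 for B -> unchanged
(B) A[0,1] + A[1,0]: -2 for A, -5 for B -> changes
(C) A[0,0]: 0 for A, -3 for B -> changes
(D) A[0,0] + A[1,1] - A[0,1]: 1 for A, 5 for B -> changes

Only (A) A[0,0] + A[1,1] = -1 survives (and it does so for every P, not just this one), so it is the invariant.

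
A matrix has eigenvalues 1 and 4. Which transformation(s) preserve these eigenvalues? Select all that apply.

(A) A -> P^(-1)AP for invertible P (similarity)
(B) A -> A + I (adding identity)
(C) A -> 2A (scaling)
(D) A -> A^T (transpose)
A and D

Eigenvalues are preserved by:
1. Similarity transformations: A -> P^(-1)AP (same characteristic polynomial)
2. Transpose: A^T has the same eigenvalues as A

Eigenvalues are NOT preserved by:
- Adding identity: eigenvalues become 1+1, 4+1
- Scaling: eigenvalues become 2, 8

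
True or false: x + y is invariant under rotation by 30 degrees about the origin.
False

Applying rotation by 30 degrees: x' = x*cos(30 degrees) - y*sin(30 degrees) = sqrt(3)x/2 - y/2, y' = x*sin(30 degrees) + y*cos(30 degrees) = x/2 + sqrt(3)y/2

Substituting into x + y:
(sqrt(3)x/2 - y/2) + (x/2 + sqrt(3)y/2)
= x/2 + sqrt(3)x/2 - y/2 + sqrt(3)y/2

This differs from the original expression x + y, so it is NOT invariant.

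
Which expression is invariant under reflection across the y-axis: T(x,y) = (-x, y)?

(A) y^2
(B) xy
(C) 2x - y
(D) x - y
A

The map is reflection across the y-axis: T(x,y) = (-x, y).
Substitute the transformed coordinates into each option and compare with the original:
(A) y^2  ->  (y)^2 = y^2   [equals y^2: invariant]
(B) xy  ->  (-x)(y) = -xy   [differs from xy: not invariant]
(C) 2x - y  ->  2(-x) - (y) = -2x - y   [differs from 2x - y: not invariant]
(D) x - y  ->  (-x) - (y) = -x - y   [differs from x - y: not invariant]

Only option (A), y^2, is unchanged by the transformation.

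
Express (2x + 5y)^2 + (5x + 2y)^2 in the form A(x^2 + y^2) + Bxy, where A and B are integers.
29(x^2 + y^2) + 40xy

Expanding: (2x + 5y)^2 = 4x^2 + 20xy + 25y^2
(5x + 2y)^2 = 25x^2 + 20xy + 4y^2
Sum = (4+25)(x^2+y^2) + 40xy = 29(x^2 + y^2) + 40xy
This is symmetric in x and y.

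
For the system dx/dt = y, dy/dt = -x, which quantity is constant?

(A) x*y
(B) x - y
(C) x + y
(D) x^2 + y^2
D

A first integral I satisfies dI/dt = 0 along every solution. Differentiate each option and use the equation of motion:
(A) d/dt[x*y] = (dx/dt)y + x(dy/dt) = y^2 - x^2, not identically 0
(B) d/dt[x - y] = y - (-x) = x + y, not identically 0
(C) d/dt[x + y] = y + (-x) = y - x, not identically 0
(D) d/dt[x^2 + y^2] = 2x*dx/dt + 2y*dy/dt = 2x*y + 2y*(-x) = 0

Only (D) has zero time-derivative. So x^2 + y^2 (the squared radius; trajectories are circles) is the conserved quantity.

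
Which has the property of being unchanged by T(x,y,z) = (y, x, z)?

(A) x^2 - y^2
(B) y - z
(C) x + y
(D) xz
C

Apply T(x,y,z) = (y, x, z) to each option, i.e. replace (x, y, z) by the transformed coordinates.
Substitute the transformed coordinates into each option and compare with the original:
(A) x^2 - y^2  ->  (y)^2 - (x)^2 = -x^2 + y^2   [differs from x^2 - y^2: not invariant]
(B) y - z  ->  (x) - (z) = x - z   [differs from y - z: not invariant]
(C) x + y  ->  (y) + (x) = x + y   [equals x + y: invariant]
(D) xz  ->  (y)(z) = yz   [differs from xz: not invariant]

Only option (C), x + y, is unchanged by the transformation.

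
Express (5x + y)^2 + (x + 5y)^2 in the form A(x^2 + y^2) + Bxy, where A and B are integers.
26(x^2 + y^2) + 20xy

Expanding: (5x + y)^2 = 25x^2 + 10xy + y^2
(x + 5y)^2 = x^2 + 10xy + 25y^2
Sum = (25+1)(x^2+y^2) + 20xy = 26(x^2 + y^2) + 20xy
This is symmetric in x and y.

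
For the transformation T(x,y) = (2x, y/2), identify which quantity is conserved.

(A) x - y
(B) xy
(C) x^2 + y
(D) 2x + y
B

An expression E(x,y) is invariant under T if E(T(x,y)) = E(x,y). Here T(x,y) = (2x, y/2).
Substitute the transformed coordinates into each option and compare with the original:
(A) x - y  ->  (2x) - (y/2) = 2x - y/2   [differs from x - y: not invariant]
(B) xy  ->  (2x)(y/2) = xy   [equals xy: invariant]
(C) x^2 + y  ->  (2x)^2 + (y/2) = 4x^2 + y/2   [differs from x^2 + y: not invariant]
(D) 2x + y  ->  2(2x) + (y/2) = 4x + y/2   [differs from 2x + y: not invariant]

Only option (B), xy, is unchanged by the transformation.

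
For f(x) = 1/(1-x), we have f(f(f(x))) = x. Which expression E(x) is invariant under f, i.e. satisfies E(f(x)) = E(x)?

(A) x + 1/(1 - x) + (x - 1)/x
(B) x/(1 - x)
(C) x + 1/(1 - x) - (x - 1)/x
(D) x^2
A

Replace x by f(x) = 1/(1 - x) in each option and simplify. As a quick numerical cross-check, also compare E(3) with E(f(3)) = E(-1/2).

(A) x + 1/(1 - x) + (x - 1)/x  ->  (1/(1 - x)) + 1/(1 - (1/(1 - x))) + ((1/(1 - x)) - 1)/(1/(1 - x)), which simplifies back to x + 1/(1 - x) + (x - 1)/x; check: E(3) = 19/6, E(-1/2) = 19/6.   [invariant]
(B) x/(1 - x)  ->  (1/(1 - x))/(1 - (1/(1 - x))) = -1/x; check: E(3) = -3/2 but E(-1/2) = -1/3.   [not invariant]
(C) x + 1/(1 - x) - (x - 1)/x  ->  (1/(1 - x)) + 1/(1 - (1/(1 - x))) - ((1/(1 - x)) - 1)/(1/(1 - x)) = (x^2(1 - x) - x + (x - 1)^2)/(x(x - 1)); check: E(3) = 11/6 but E(-1/2) = -17/6.   [not invariant]
(D) x^2  ->  (1/(1 - x))^2 = (x - 1)^(-2); check: E(3) = 9 but E(-1/2) = 1/4.   [not invariant]

Only (A) is unchanged. Indeed f(f(x)) = 1/(1 - 1/(1-x)) = (1-x)/(-x) = (x-1)/x, so E(x) = x + f(x) + f(f(x)) is the sum over the whole 3-cycle; applying f just permutes the three terms cyclically (x -> f(x) -> f(f(x)) -> x), leaving the sum unchanged.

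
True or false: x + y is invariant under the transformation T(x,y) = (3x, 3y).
False

Substitute T(x,y) = (3x, 3y) into the expression and compare with the original.

Original: x + y
After applying T: (3x) + (3y) = 3x + 3y

This differs from the original x + y (difference: 2x + 2y), so the expression is NOT invariant.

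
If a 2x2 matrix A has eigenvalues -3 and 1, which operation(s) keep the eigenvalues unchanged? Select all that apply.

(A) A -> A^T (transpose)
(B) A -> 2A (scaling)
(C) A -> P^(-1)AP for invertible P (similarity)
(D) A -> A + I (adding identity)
A and C

Eigenvalues are preserved by:
1. Similarity transformations: A -> P^(-1)AP (same characteristic polynomial)
2. Transpose: A^T has the same eigenvalues as A

Eigenvalues are NOT preserved by:
- Adding identity: eigenvalues become -3+1, 1+1
- Scaling: eigenvalues become -6, 2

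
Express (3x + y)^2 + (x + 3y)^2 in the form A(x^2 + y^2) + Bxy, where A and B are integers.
10(x^2 + y^2) + 12xy

Expanding: (3x + y)^2 = 9x^2 + 6xy + y^2
(x + 3y)^2 = x^2 + 6xy + 9y^2
Sum = (9+1)(x^2+y^2) + 12xy = 10(x^2 + y^2) + 12xy
This is symmetric in x and y.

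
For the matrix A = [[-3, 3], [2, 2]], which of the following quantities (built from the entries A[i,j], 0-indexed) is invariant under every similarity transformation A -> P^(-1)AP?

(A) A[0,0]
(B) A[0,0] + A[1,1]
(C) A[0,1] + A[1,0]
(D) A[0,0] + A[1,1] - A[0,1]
B

A[0,0] + A[1,1] is the trace of A. By the cyclic property of the trace, tr(P^(-1)AP) = tr(APP^(-1)) = tr(A), so it is the same for every matrix similar to A.

The other combinations are not similarity invariants. For example, take P = [[2, 1], [1, 1]] (det P = 1), so P^(-1) = [[1, -1], [-1, 2]] and
B = P^(-1)AP = [[-9, -4], [15, 8]].
Evaluating each option on A and on B:
(A) A[0,0]: -3 for A, -9 for B -> changes
(B) A[0,0] + A[1,1]: -1 for A, -1 for B -> unchanged
(C) A[0,1] + A[1,0]: 5 for A, 11 for B -> changes
(D) A[0,0] + A[1,1] - A[0,1]: -4 for A, 3 for B -> changes

Only (B) A[0,0] + A[1,1] = -1 survives (and it does so for every P, not just this one), so it is the invariant.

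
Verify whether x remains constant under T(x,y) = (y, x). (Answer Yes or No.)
No

Substitute T(x,y) = (y, x) into the expression and compare with the original.

Original: x
After applying T: (y) = y

This differs from the original x (difference: -x + y), so the expression is NOT invariant.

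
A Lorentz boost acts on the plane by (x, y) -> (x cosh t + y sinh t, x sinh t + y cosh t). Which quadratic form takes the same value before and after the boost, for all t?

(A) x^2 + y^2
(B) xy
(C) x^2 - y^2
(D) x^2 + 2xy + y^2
C

Write x' = x cosh t + y sinh t, y' = x sinh t + y cosh t and substitute into each option:
(A) x^2 + y^2: (x cosh t + y sinh t)^2 + (x sinh t + y cosh t)^2 = (x^2 + y^2)(cosh^2 t + sinh^2 t) + 4xy sinh t cosh t = (x^2 + y^2) cosh 2t + 2xy sinh 2t   [not invariant for t != 0]
(B) xy: (x cosh t + y sinh t)(x sinh t + y cosh t) = xy(cosh^2 t + sinh^2 t) + (x^2 + y^2) sinh t cosh t = xy cosh 2t + (x^2 + y^2)(sinh 2t)/2   [not invariant for t != 0]
(C) x^2 - y^2: (x cosh t + y sinh t)^2 - (x sinh t + y cosh t)^2 = x^2(cosh^2 t - sinh^2 t) + 2xy(cosh t sinh t - sinh t cosh t) + y^2(sinh^2 t - cosh^2 t) = x^2 - y^2   [invariant, using cosh^2 t - sinh^2 t = 1]
(D) x^2 + 2xy + y^2: (x' + y')^2 with x' + y' = (x + y)(cosh t + sinh t) = (x + y)e^t, so it becomes (x + y)^2 e^(2t)   [not invariant for t != 0]

Only (C) x^2 - y^2 is unchanged; it is the Minkowski form preserved by Lorentz boosts, just as x^2 + y^2 is preserved by ordinary rotations.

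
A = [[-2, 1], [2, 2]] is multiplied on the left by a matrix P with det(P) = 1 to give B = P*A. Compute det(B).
-6

By the multiplicative property of determinants, det(B) = det(P*A) = det(P) * det(A) = det(A),
so the determinant is invariant under multiplication by any determinant-1 matrix; we just need det(A).

det(A) = (-2)(2) - (1)(2) = -4 - 2 = -6

Therefore det(B) = 1 * (-6) = -6.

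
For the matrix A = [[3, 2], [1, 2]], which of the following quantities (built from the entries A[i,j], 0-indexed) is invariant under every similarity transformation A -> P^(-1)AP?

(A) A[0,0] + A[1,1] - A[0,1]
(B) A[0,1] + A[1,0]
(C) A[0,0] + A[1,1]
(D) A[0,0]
C

A[0,0] + A[1,1] is the trace of A. By the cyclic property of the trace, tr(P^(-1)AP) = tr(APP^(-1)) = tr(A), so it is the same for every matrix similar to A.

The other combinations are not similarity invariants. For example, take P = [[1, -1], [0, 1]] (det P = 1), so P^(-1) = [[1, 1], [0, 1]] and
B = P^(-1)AP = [[4, 0], [1, 1]].
Evaluating each option on A and on B:
(A) A[0,0] + A[1,1] - A[0,1]: 3 for A, 5 for B -> changes
(B) A[0,1] + A[1,0]: 3 for A, 1 for B -> changes
(C) A[0,0] + A[1,1]: 5 for A, 5 for B -> unchanged
(D) A[0,0]: 3 for A, 4 for B -> changes

Only (C) A[0,0] + A[1,1] = 5 survives (and it does so for every P, not just this one), so it is the invariant.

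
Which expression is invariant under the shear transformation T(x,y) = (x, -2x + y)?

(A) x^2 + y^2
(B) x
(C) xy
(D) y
B

Under the shear T(x,y) = (x, -2x + y):
Substitute the transformed coordinates into each option and compare with the original:
(A) x^2 + y^2  ->  (x)^2 + (-2x + y)^2 = 5x^2 - 4xy + y^2   [differs from x^2 + y^2: not invariant]
(B) x  ->  (x) = x   [equals x: invariant]
(C) xy  ->  (x)(-2x + y) = -2x^2 + xy   [differs from xy: not invariant]
(D) y  ->  (-2x + y) = -2x + y   [differs from y: not invariant]

Only option (B), x, is unchanged by the transformation.
A vertical shear moves points parallel to the y-axis, so the x-coordinate (and any function of x alone) is unchanged.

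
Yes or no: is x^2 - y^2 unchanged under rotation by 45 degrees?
No

Applying rotation by 45 degrees: x' = x*cos(45 degrees) - y*sin(45 degrees) = sqrt(2)x/2 - sqrt(2)y/2, y' = x*sin(45 degrees) + y*cos(45 degrees) = sqrt(2)x/2 + sqrt(2)y/2

Substituting into x^2 - y^2:
(sqrt(2)x/2 - sqrt(2)y/2)^2 - (sqrt(2)x/2 + sqrt(2)y/2)^2
= -2xy

This differs from the original expression x^2 - y^2, so it is NOT invariant.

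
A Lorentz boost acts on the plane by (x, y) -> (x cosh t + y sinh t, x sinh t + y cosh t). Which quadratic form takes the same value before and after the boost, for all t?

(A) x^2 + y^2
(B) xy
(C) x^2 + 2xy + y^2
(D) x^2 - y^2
D

Write x' = x cosh t + y sinh t, y' = x sinh t + y cosh t and substitute into each option:
(A) x^2 + y^2: (x cosh t + y sinh t)^2 + (x sinh t + y cosh t)^2 = (x^2 + y^2)(cosh^2 t + sinh^2 t) + 4xy sinh t cosh t = (x^2 + y^2) cosh 2t + 2xy sinh 2t   [not invariant for t != 0]
(B) xy: (x cosh t + y sinh t)(x sinh t + y cosh t) = xy(cosh^2 t + sinh^2 t) + (x^2 + y^2) sinh t cosh t = xy cosh 2t + (x^2 + y^2)(sinh 2t)/2   [not invariant for t != 0]
(C) x^2 + 2xy + y^2: (x' + y')^2 with x' + y' = (x + y)(cosh t + sinh t) = (x + y)e^t, so it becomes (x + y)^2 e^(2t)   [not invariant for t != 0]
(D) x^2 - y^2: (x cosh t + y sinh t)^2 - (x sinh t + y cosh t)^2 = x^2(cosh^2 t - sinh^2 t) + 2xy(cosh t sinh t - sinh t cosh t) + y^2(sinh^2 t - cosh^2 t) = x^2 - y^2   [invariant, using cosh^2 t - sinh^2 t = 1]

Only (D) x^2 - y^2 is unchanged; it is the Minkowski form preserved by Lorentz boosts, just as x^2 + y^2 is preserved by ordinary rotations.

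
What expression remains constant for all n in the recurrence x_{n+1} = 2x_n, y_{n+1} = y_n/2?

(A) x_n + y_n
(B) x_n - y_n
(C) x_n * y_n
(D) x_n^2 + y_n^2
C

For the recurrence x_{n+1} = 2x_n, y_{n+1} = y_n/2:

x_{n+1} * y_{n+1} = (2x_n) * (y_n/2) = x_n * y_n
The product is conserved.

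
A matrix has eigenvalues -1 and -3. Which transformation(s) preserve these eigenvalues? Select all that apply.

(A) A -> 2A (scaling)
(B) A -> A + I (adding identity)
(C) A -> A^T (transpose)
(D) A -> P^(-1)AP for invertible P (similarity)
C and D

Eigenvalues are preserved by:
1. Similarity transformations: A -> P^(-1)AP (same characteristic polynomial)
2. Transpose: A^T has the same eigenvalues as A

Eigenvalues are NOT preserved by:
- Adding identity: eigenvalues become -1+1, -3+1
- Scaling: eigenvalues become -2, -6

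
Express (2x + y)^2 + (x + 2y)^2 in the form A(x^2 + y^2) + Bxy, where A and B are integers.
5(x^2 + y^2) + 8xy

Expanding: (2x + y)^2 = 4x^2 + 4xy + y^2
(x + 2y)^2 = x^2 + 4xy + 4y^2
Sum = (4+1)(x^2+y^2) + 8xy = 5(x^2 + y^2) + 8xy
This is symmetric in x and y.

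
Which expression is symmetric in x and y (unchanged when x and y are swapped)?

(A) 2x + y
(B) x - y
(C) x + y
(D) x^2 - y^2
C

A symmetric expression is unchanged when the variables are permuted; here the transformation to test is the swap (x, y) -> (y, x).
Substitute the transformed coordinates into each option and compare with the original:
(A) 2x + y  ->  2(y) + (x) = x + 2y   [differs from 2x + y: not invariant]
(B) x - y  ->  (y) - (x) = -x + y   [differs from x - y: not invariant]
(C) x + y  ->  (y) + (x) = x + y   [equals x + y: invariant]
(D) x^2 - y^2  ->  (y)^2 - (x)^2 = -x^2 + y^2   [differs from x^2 - y^2: not invariant]

Only option (C), x + y, is unchanged by the transformation.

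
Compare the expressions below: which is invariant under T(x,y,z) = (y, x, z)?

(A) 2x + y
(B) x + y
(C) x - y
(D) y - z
B

Apply T(x,y,z) = (y, x, z) to each option, i.e. replace (x, y, z) by the transformed coordinates.
Substitute the transformed coordinates into each option and compare with the original:
(A) 2x + y  ->  2(y) + (x) = x + 2y   [differs from 2x + y: not invariant]
(B) x + y  ->  (y) + (x) = x + y   [equals x + y: invariant]
(C) x - y  ->  (y) - (x) = -x + y   [differs from x - y: not invariant]
(D) y - z  ->  (x) - (z) = x - z   [differs from y - z: not invariant]

Only option (B), x + y, is unchanged by the transformation.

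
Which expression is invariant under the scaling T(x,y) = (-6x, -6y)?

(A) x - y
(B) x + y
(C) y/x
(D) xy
C

Under the uniform scaling T(x,y) = (-6x, -6y):
Substitute the transformed coordinates into each option and compare with the original:
(A) x - y  ->  (-6x) - (-6y) = -6x + 6y   [differs from x - y: not invariant]
(B) x + y  ->  (-6x) + (-6y) = -6x - 6y   [differs from x + y: not invariant]
(C) y/x  ->  (-6y)/(-6x) = y/x   [equals y/x: invariant]
(D) xy  ->  (-6x)(-6y) = 36xy   [differs from xy: not invariant]

Only option (C), y/x, is unchanged by the transformation.
The common factor -6 cancels in a ratio of coordinates, while sums, products and sums of squares pick up factors of -6 or 36.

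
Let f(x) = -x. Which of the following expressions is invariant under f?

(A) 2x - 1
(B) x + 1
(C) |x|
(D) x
C

For f(x) = -x:
Applying f replaces x by -x. Since |-x| = |x|, the absolute value is unchanged by f, whereas x -> -x, 2x - 1 -> -2x - 1 and x + 1 -> -x + 1 all change.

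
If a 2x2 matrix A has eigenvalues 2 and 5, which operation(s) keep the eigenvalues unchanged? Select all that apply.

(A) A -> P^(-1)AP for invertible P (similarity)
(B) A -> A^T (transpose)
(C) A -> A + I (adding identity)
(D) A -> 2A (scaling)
A and B

Eigenvalues are preserved by:
1. Similarity transformations: A -> P^(-1)AP (same characteristic polynomial)
2. Transpose: A^T has the same eigenvalues as A

Eigenvalues are NOT preserved by:
- Adding identity: eigenvalues become 2+1, 5+1
- Scaling: eigenvalues become 4, 10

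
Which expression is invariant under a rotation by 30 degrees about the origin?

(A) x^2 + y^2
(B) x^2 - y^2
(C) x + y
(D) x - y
A

A rotation by 30 degrees sends (x, y) to (sqrt(3)x/2 - y/2, x/2 + sqrt(3)y/2).
Substitute the transformed coordinates into each option and compare with the original:
(A) x^2 + y^2  ->  (sqrt(3)x/2 - y/2)^2 + (x/2 + sqrt(3)y/2)^2 = x^2 + y^2   [equals x^2 + y^2: invariant]
(B) x^2 - y^2  ->  (sqrt(3)x/2 - y/2)^2 - (x/2 + sqrt(3)y/2)^2 = x^2/2 - sqrt(3)xy - y^2/2   [differs from x^2 - y^2: not invariant]
(C) x + y  ->  (sqrt(3)x/2 - y/2) + (x/2 + sqrt(3)y/2) = x/2 + sqrt(3)x/2 - y/2 + sqrt(3)y/2   [differs from x + y: not invariant]
(D) x - y  ->  (sqrt(3)x/2 - y/2) - (x/2 + sqrt(3)y/2) = -x/2 + sqrt(3)x/2 - sqrt(3)y/2 - y/2   [differs from x - y: not invariant]

Only option (A), x^2 + y^2, is unchanged by the transformation.
Geometrically, x^2 + y^2 is the squared distance from the origin, which every rotation about the origin preserves.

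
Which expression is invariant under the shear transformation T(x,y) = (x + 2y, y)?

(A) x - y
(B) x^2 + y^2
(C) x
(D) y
D

Under the shear T(x,y) = (x + 2y, y):
Substitute the transformed coordinates into each option and compare with the original:
(A) x - y  ->  (x + 2y) - (y) = x + y   [differs from x - y: not invariant]
(B) x^2 + y^2  ->  (x + 2y)^2 + (y)^2 = x^2 + 4xy + 5y^2   [differs from x^2 + y^2: not invariant]
(C) x  ->  (x + 2y) = x + 2y   [differs from x: not invariant]
(D) y  ->  (y) = y   [equals y: invariant]

Only option (D), y, is unchanged by the transformation.
A horizontal shear moves points parallel to the x-axis, so the y-coordinate (and any function of y alone) is unchanged.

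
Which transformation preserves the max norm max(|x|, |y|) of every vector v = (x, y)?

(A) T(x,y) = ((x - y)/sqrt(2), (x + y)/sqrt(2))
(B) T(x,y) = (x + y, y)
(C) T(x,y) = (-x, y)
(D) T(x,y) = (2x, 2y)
C

A transformation preserves a norm if ||T(v)|| = ||v|| for every v; a single vector where the norm changes rules an option out.

(A) T(x,y) = ((x - y)/sqrt(2), (x + y)/sqrt(2)): v = (1, 0) has norm max(|1|, |0|) = 1, but T(v) = (sqrt(2)/2, sqrt(2)/2) has norm sqrt(2)/2 -- not preserved.
(B) T(x,y) = (x + y, y): v = (1, 1) has norm max(|1|, |1|) = 1, but T(v) = (2, 1) has norm 2 -- not preserved.
(C) T(x,y) = (-x, y): preserves the norm -- it only permutes the coordinates and/or flips signs, which leaves max(|x|, |y|) unchanged.
(D) T(x,y) = (2x, 2y): v = (1, 0) has norm max(|1|, |0|) = 1, but T(v) = (2, 0) has norm 2 -- not preserved.

Therefore the answer is (C).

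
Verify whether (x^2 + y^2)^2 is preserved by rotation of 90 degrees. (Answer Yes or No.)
Yes

Applying rotation by 90 degrees: x' = x*cos(90 degrees) - y*sin(90 degrees) = -y, y' = x*sin(90 degrees) + y*cos(90 degrees) = x

Substituting into (x^2 + y^2)^2:
((-y)^2 + (x)^2)^2
= x^4 + 2x^2y^2 + y^4 = (x^2 + y^2)^2

This equals the original expression (x^2 + y^2)^2, so it IS invariant.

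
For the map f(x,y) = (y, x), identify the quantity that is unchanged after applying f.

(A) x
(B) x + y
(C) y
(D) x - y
B

For f(x,y) = (y, x):
After applying f: x' = y, y' = x. So x' + y' = y + x = x + y.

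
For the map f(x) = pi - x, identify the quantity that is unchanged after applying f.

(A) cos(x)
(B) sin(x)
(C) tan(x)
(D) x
B

For f(x) = pi - x:
sin(pi - x) = sin(x), so sine is invariant under this transformation.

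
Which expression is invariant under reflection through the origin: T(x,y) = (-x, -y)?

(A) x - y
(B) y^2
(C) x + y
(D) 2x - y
B

The map is reflection through the origin: T(x,y) = (-x, -y).
Substitute the transformed coordinates into each option and compare with the original:
(A) x - y  ->  (-x) - (-y) = -x + y   [differs from x - y: not invariant]
(B) y^2  ->  (-y)^2 = y^2   [equals y^2: invariant]
(C) x + y  ->  (-x) + (-y) = -x - y   [differs from x + y: not invariant]
(D) 2x - y  ->  2(-x) - (-y) = -2x + y   [differs from 2x - y: not invariant]

Only option (B), y^2, is unchanged by the transformation.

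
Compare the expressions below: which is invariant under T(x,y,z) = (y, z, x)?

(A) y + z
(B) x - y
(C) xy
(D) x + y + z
D

Apply T(x,y,z) = (y, z, x) to each option, i.e. replace (x, y, z) by the transformed coordinates.
Substitute the transformed coordinates into each option and compare with the original:
(A) y + z  ->  (z) + (x) = x + z   [differs from y + z: not invariant]
(B) x - y  ->  (y) - (z) = y - z   [differs from x - y: not invariant]
(C) xy  ->  (y)(z) = yz   [differs from xy: not invariant]
(D) x + y + z  ->  (y) + (z) + (x) = x + y + z   [equals x + y + z: invariant]

Only option (D), x + y + z, is unchanged by the transformation.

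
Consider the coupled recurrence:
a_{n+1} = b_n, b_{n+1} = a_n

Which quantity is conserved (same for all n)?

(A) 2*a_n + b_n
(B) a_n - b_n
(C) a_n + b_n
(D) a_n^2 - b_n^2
C

Replace a_n by a_{n+1} = b_n and b_n by b_{n+1} = a_n in each option and simplify:
(A) 2*a_n + b_n  ->  2*(b_n) + (a_n) = a_n + 2*b_n   [not conserved]
(B) a_n - b_n  ->  (b_n) - (a_n) = -a_n + b_n   [not conserved]
(C) a_n + b_n  ->  (b_n) + (a_n) = a_n + b_n   [conserved]
(D) a_n^2 - b_n^2  ->  (b_n)^2 - (a_n)^2 = -a_n^2 + b_n^2   [not conserved]

Only (C) a_n + b_n returns to itself after one step, so it is the conserved quantity.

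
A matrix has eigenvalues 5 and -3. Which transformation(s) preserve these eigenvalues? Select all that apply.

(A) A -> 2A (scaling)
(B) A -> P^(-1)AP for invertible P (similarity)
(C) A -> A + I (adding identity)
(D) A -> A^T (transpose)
B and D

Eigenvalues are preserved by:
1. Similarity transformations: A -> P^(-1)AP (same characteristic polynomial)
2. Transpose: A^T has the same eigenvalues as A

Eigenvalues are NOT preserved by:
- Adding identity: eigenvalues become 5+1, -3+1
- Scaling: eigenvalues become 10, -6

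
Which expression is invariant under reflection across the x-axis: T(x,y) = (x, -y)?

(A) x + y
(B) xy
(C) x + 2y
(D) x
D

The map is reflection across the x-axis: T(x,y) = (x, -y).
Substitute the transformed coordinates into each option and compare with the original:
(A) x + y  ->  (x) + (-y) = x - y   [differs from x + y: not invariant]
(B) xy  ->  (x)(-y) = -xy   [differs from xy: not invariant]
(C) x + 2y  ->  (x) + 2(-y) = x - 2y   [differs from x + 2y: not invariant]
(D) x  ->  (x) = x   [equals x: invariant]

Only option (D), x, is unchanged by the transformation.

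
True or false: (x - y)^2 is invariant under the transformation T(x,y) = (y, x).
True

Substitute T(x,y) = (y, x) into the expression and compare with the original.

Original: (x - y)^2
After applying T: ((y) - (x))^2 = x^2 - 2xy + y^2

This is identical to the original (x - y)^2, so the expression is invariant.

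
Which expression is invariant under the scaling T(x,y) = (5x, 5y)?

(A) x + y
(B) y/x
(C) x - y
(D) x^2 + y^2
B

Under the uniform scaling T(x,y) = (5x, 5y):
Substitute the transformed coordinates into each option and compare with the original:
(A) x + y  ->  (5x) + (5y) = 5x + 5y   [differs from x + y: not invariant]
(B) y/x  ->  (5y)/(5x) = y/x   [equals y/x: invariant]
(C) x - y  ->  (5x) - (5y) = 5x - 5y   [differs from x - y: not invariant]
(D) x^2 + y^2  ->  (5x)^2 + (5y)^2 = 25x^2 + 25y^2   [differs from x^2 + y^2: not invariant]

Only option (B), y/x, is unchanged by the transformation.
The common factor 5 cancels in a ratio of coordinates, while sums, products and sums of squares pick up factors of 5 or 25.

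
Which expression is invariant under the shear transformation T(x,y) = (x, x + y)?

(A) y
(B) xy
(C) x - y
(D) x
D

Under the shear T(x,y) = (x, x + y):
Substitute the transformed coordinates into each option and compare with the original:
(A) y  ->  (x + y) = x + y   [differs from y: not invariant]
(B) xy  ->  (x)(x + y) = x^2 + xy   [differs from xy: not invariant]
(C) x - y  ->  (x) - (x + y) = -y   [differs from x - y: not invariant]
(D) x  ->  (x) = x   [equals x: invariant]

Only option (D), x, is unchanged by the transformation.
A vertical shear moves points parallel to the y-axis, so the x-coordinate (and any function of x alone) is unchanged.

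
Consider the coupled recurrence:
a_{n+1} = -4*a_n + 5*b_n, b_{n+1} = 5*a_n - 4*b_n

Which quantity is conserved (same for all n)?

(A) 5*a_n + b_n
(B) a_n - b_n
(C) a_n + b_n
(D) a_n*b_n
C

Replace a_n by a_{n+1} = -4*a_n + 5*b_n and b_n by b_{n+1} = 5*a_n - 4*b_n in each option and simplify:
(A) 5*a_n + b_n  ->  5*(-4*a_n + 5*b_n) + (5*a_n - 4*b_n) = -15*a_n + 21*b_n   [not conserved]
(B) a_n - b_n  ->  (-4*a_n + 5*b_n) - (5*a_n - 4*b_n) = -9*a_n + 9*b_n   [not conserved]
(C) a_n + b_n  ->  (-4*a_n + 5*b_n) + (5*a_n - 4*b_n) = a_n + b_n   [conserved]
(D) a_n*b_n  ->  (-4*a_n + 5*b_n)*(5*a_n - 4*b_n) = -20*a_n^2 + 41*a_n*b_n - 20*b_n^2   [not conserved]

Only (C) a_n + b_n returns to itself after one step, so it is the conserved quantity.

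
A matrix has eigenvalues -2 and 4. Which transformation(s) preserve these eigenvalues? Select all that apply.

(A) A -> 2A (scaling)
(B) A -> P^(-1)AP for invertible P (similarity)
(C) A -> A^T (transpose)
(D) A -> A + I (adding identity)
B and C

Eigenvalues are preserved by:
1. Similarity transformations: A -> P^(-1)AP (same characteristic polynomial)
2. Transpose: A^T has the same eigenvalues as A

Eigenvalues are NOT preserved by:
- Adding identity: eigenvalues become -2+1, 4+1
- Scaling: eigenvalues become -4, 8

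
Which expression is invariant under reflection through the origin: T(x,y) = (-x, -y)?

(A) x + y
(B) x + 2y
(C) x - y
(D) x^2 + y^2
D

The map is reflection through the origin: T(x,y) = (-x, -y).
Substitute the transformed coordinates into each option and compare with the original:
(A) x + y  ->  (-x) + (-y) = -x - y   [differs from x + y: not invariant]
(B) x + 2y  ->  (-x) + 2(-y) = -x - 2y   [differs from x + 2y: not invariant]
(C) x - y  ->  (-x) - (-y) = -x + y   [differs from x - y: not invariant]
(D) x^2 + y^2  ->  (-x)^2 + (-y)^2 = x^2 + y^2   [equals x^2 + y^2: invariant]

Only option (D), x^2 + y^2, is unchanged by the transformation.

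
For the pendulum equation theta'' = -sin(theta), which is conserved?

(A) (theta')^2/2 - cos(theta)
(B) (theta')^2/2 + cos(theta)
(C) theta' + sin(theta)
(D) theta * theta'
A

A first integral I satisfies dI/dt = 0 along every solution. Differentiate each option and use the equation of motion:
(A) d/dt[(theta')^2/2 - cos(theta)] = theta' theta'' + sin(theta) theta' = theta'(-sin(theta)) + theta' sin(theta) = 0
(B) d/dt[(theta')^2/2 + cos(theta)] = theta' theta'' - sin(theta) theta' = -2 theta' sin(theta), not identically 0
(C) d/dt[theta' + sin(theta)] = theta'' + cos(theta) theta' = -sin(theta) + theta' cos(theta), not identically 0
(D) d/dt[theta * theta'] = (theta')^2 + theta theta'' = (theta')^2 - theta sin(theta), not identically 0

Only (A) has zero time-derivative. This is the total energy: kinetic (theta')^2/2 plus potential -cos(theta).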